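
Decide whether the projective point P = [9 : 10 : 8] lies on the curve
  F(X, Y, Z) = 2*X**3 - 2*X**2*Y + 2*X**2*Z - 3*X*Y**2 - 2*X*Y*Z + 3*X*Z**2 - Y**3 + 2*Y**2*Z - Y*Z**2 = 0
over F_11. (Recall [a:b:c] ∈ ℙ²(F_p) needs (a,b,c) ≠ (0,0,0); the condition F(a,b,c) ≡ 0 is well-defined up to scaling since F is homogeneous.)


F(9,10,8) ≡ 2 (mod 11); P is NOT on the curve.

Evaluate F(9, 10, 8) term-by-term (mod 11).
  2*X**3 ↦ 2·729·1·1 = 1458
  -2*X**2*Y ↦ -2·81·10·1 = -1620
  2*X**2*Z ↦ 2·81·1·8 = 1296
  -3*X*Y**2 ↦ -3·9·100·1 = -2700
  -2*X*Y*Z ↦ -2·9·10·8 = -1440
  3*X*Z**2 ↦ 3·9·1·64 = 1728
  -Y**3 ↦ -1·1·1000·1 = -1000
  2*Y**2*Z ↦ 2·1·100·8 = 1600
  -Y*Z**2 ↦ -1·1·10·64 = -640
Sum: F(9, 10, 8) = (1458) + (-1620) + (1296) + (-2700) + (-1440) + (1728) + (-1000) + (1600) + (-640) = -1318.
Reducing mod 11: -1318 ≡ 2 (mod 11).
Since F(a, b, c) ≡ 2 ≠ 0 (mod 11), P does NOT lie on the curve.


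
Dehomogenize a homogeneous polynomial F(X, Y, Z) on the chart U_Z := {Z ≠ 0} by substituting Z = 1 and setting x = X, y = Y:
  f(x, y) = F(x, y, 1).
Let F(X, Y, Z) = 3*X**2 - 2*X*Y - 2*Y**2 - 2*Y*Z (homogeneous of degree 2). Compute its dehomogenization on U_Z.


f(x, y) = 3*x**2 - 2*x*y - 2*y**2 - 2*y

On U_Z we set Z = 1. Each monomial c·X^i·Y^j·Z^k in F becomes c·x^i·y^j·1^k = c·x^i·y^j.
Substituting Z = 1: F(X, Y, 1) = 3*x**2 - 2*x*y - 2*y**2 - 2*y.
Note: deg(f) ≤ deg(F) = 2; strict inequality happens when F is divisible by Z (lost terms).


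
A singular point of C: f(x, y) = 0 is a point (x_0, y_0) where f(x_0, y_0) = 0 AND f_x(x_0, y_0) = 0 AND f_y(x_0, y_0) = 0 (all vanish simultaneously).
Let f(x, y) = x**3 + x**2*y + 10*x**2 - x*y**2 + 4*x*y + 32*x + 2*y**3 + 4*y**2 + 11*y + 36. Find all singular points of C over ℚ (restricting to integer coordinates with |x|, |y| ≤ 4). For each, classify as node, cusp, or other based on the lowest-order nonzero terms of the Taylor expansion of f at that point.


Singular points: {(-3, -1)}; classification: cusp.

Compute partial derivatives:
  f_x = 3*x**2 + 2*x*y + 20*x - y**2 + 4*y + 32.
  f_y = x**2 - 2*x*y + 4*x + 6*y**2 + 8*y + 11.
Scan x_0 ∈ {−4, ..., 4}. For each x_0, f_y(x_0, y) is a polynomial in y; find its integer roots y ∈ {−4, ..., 4}, then test f_x and f at those candidates.
  x = -4: f_y(-4, y) = 6*y**2 + 16*y + 11; no integer root y with |y| ≤ 4.
  x = -3: f_y(-3, y) = 6*y**2 + 14*y + 8; vanishes at y ∈ {-1}. (-3, -1): f_x = 0, f = 0 — SINGULAR.
  x = -2: f_y(-2, y) = 6*y**2 + 12*y + 7; no integer root y with |y| ≤ 4.
  x = -1: f_y(-1, y) = 6*y**2 + 10*y + 8; no integer root y with |y| ≤ 4.
  x = 0: f_y(0, y) = 6*y**2 + 8*y + 11; no integer root y with |y| ≤ 4.
  x = 1: f_y(1, y) = 6*y**2 + 6*y + 16; no integer root y with |y| ≤ 4.
  x = 2: f_y(2, y) = 6*y**2 + 4*y + 23; no integer root y with |y| ≤ 4.
  x = 3: f_y(3, y) = 6*y**2 + 2*y + 32; no integer root y with |y| ≤ 4.
  x = 4: f_y(4, y) = 6*y**2 + 43; no integer root y with |y| ≤ 4.
Only singular point on the grid: (-3, -1).
Classify: substitute x = -3 + u, y = -1 + v and expand: f = u**3 + u**2*v - u*v**2 + 2*v**3 + v**2.
No constant or linear terms (consistent with a singular point). Quadratic part: v**2. Cubic part: u**3 + u**2*v - u*v**2 + 2*v**3.
The quadratic part v**2 is a perfect square, so there is a single (double) tangent line v = 0, i.e. y = -1. Restricting the cubic part to that line (v = 0) leaves u**3 ≠ 0, so f is not divisible by v and the branch is v² ≈ -u**3 to lowest order — this is a cusp.
Classification: cusp.


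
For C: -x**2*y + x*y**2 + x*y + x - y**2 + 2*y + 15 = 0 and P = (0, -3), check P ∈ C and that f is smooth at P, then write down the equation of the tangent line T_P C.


Tangent line at P: 7*x + 8*y + 24 = 0.

Step 1: f(0, -3) = 0, so P lies on C.
Step 2: partial derivatives
  f_x(x, y) = -2*x*y + y**2 + y + 1, f_y(x, y) = -x**2 + 2*x*y + x - 2*y + 2.
  f_x(P) = 7, f_y(P) = 8 (gradient nonzero, so P is smooth).
Step 3: tangent line at P: 7·(x − 0) + 8·(y − -3) = 0.
Expanding: 7*x + 8*y + 24 = 0.


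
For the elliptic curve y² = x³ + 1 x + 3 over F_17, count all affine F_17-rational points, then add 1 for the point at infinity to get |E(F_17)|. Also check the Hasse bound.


Affine points = {(2, 8), (2, 9), (3, 4), (3, 13), (6, 2), (6, 15), (7, 8), (7, 9), (8, 8), (8, 9), (11, 6), (11, 11), (12, 3), (12, 14), (16, 1), (16, 16)}; affine count = 16; |E(F_17)| = 17.

Discriminant check: Δ ∝ 4a³ + 27b² = 4·1³ + 27·3² = 4·1 + 27·9 ≡ 9 (mod 17). Nonzero ⇒ E is nonsingular.
For each x ∈ F_17, compute rhs = x³ + 1·x + 3 mod 17, then count y ∈ F_17 with y² ≡ rhs.
  x = 0: rhs = 3, matching y values: none (0 points).
  x = 1: rhs = 5, matching y values: none (0 points).
  x = 2: rhs = 13, matching y values: 8, 9 (2 points).
  x = 3: rhs = 16, matching y values: 4, 13 (2 points).
  x = 4: rhs = 3, matching y values: none (0 points).
  x = 5: rhs = 14, matching y values: none (0 points).
  x = 6: rhs = 4, matching y values: 2, 15 (2 points).
  x = 7: rhs = 13, matching y values: 8, 9 (2 points).
  x = 8: rhs = 13, matching y values: 8, 9 (2 points).
  x = 9: rhs = 10, matching y values: none (0 points).
  x = 10: rhs = 10, matching y values: none (0 points).
  x = 11: rhs = 2, matching y values: 6, 11 (2 points).
  x = 12: rhs = 9, matching y values: 3, 14 (2 points).
  x = 13: rhs = 3, matching y values: none (0 points).
  x = 14: rhs = 7, matching y values: none (0 points).
  x = 15: rhs = 10, matching y values: none (0 points).
  x = 16: rhs = 1, matching y values: 1, 16 (2 points).
Total affine count: 16.
Full point count |E(F_17)| = 16 + 1 = 17.
Hasse bound: |17 − (17+1)| = |-1| = 1 ≤ 2√17 ≈ 8.2462 ✓.


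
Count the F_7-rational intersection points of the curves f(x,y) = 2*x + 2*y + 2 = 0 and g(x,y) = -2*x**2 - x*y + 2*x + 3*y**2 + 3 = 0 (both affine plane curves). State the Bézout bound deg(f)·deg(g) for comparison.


Common zeros: ∅; count = 0; Bézout bound = 2.

deg(f) = 1, deg(g) = 2, so Bézout bound = 2.
Scan x ∈ F_7. For each x, list the y ∈ F_7 with f(x, y) ≡ 0 and those with g(x, y) ≡ 0 (mod 7); the common zeros in that column are the intersection.
  x = 0: f ≡ 0 at y ∈ {6}; g ≡ 0 at y ∈ ∅; common: ∅.
  x = 1: f ≡ 0 at y ∈ {5}; g ≡ 0 at y ∈ {6}; common: ∅.
  x = 2: f ≡ 0 at y ∈ {4}; g ≡ 0 at y ∈ {1, 2}; common: ∅.
  x = 3: f ≡ 0 at y ∈ {3}; g ≡ 0 at y ∈ ∅; common: ∅.
  x = 4: f ≡ 0 at y ∈ {2}; g ≡ 0 at y ∈ {0, 6}; common: ∅.
  x = 5: f ≡ 0 at y ∈ {1}; g ≡ 0 at y ∈ {2}; common: ∅.
  x = 6: f ≡ 0 at y ∈ {0}; g ≡ 0 at y ∈ ∅; common: ∅.
Collecting: common zeros = ∅, so the count is 0.
Comparison with the Bézout bound: 0 ≤ 2 = deg(f)·deg(g), as expected for curves with no common component (the affine F_7-count falls short of the bound because intersections may lie at infinity, over extension fields, or carry multiplicity).


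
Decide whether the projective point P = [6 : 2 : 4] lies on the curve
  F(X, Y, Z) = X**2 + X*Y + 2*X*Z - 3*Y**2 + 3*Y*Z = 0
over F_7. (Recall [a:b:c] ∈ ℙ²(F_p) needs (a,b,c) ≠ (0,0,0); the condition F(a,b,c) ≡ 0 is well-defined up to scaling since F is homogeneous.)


F(6,2,4) ≡ 3 (mod 7); P is NOT on the curve.

Evaluate F(6, 2, 4) term-by-term (mod 7).
  X**2 ↦ 1·36·1·1 = 36
  X*Y ↦ 1·6·2·1 = 12
  2*X*Z ↦ 2·6·1·4 = 48
  -3*Y**2 ↦ -3·1·4·1 = -12
  3*Y*Z ↦ 3·1·2·4 = 24
Sum: F(6, 2, 4) = (36) + (12) + (48) + (-12) + (24) = 108.
Reducing mod 7: 108 ≡ 3 (mod 7).
Since F(a, b, c) ≡ 3 ≠ 0 (mod 7), P does NOT lie on the curve.


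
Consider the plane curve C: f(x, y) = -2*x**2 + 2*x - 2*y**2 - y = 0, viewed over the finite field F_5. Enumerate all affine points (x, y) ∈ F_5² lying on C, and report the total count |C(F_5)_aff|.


Affine F_5-points: {(0, 0), (0, 2), (1, 0), (1, 2), (2, 3), (2, 4), (3, 1), (4, 3), (4, 4)}; count = 9.

For each of the 25 pairs (x, y) ∈ F_5², evaluate f(x, y) mod 5. Record the zeros.
  x = 0: [0↦0, 1↦2, 2↦0, 3↦4, 4↦4]  zeros at y ∈ {0, 2}
  x = 1: [0↦0, 1↦2, 2↦0, 3↦4, 4↦4]  zeros at y ∈ {0, 2}
  x = 2: [0↦1, 1↦3, 2↦1, 3↦0, 4↦0]  zeros at y ∈ {3, 4}
  x = 3: [0↦3, 1↦0, 2↦3, 3↦2, 4↦2]  zeros at y ∈ {1}
  x = 4: [0↦1, 1↦3, 2↦1, 3↦0, 4↦0]  zeros at y ∈ {3, 4}
Collecting zeros: affine points = {(0, 0), (0, 2), (1, 0), (1, 2), (2, 3), (2, 4), (3, 1), (4, 3), (4, 4)}.
Total count |C(F_5)_aff| = 9.


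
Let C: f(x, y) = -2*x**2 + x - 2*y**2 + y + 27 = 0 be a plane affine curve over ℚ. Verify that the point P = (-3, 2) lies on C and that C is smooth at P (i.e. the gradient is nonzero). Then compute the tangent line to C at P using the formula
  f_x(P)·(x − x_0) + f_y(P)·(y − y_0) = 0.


Tangent line at P: 13*x - 7*y + 53 = 0.

Step 1: f(-3, 2) = 0, so P lies on C.
Step 2: partial derivatives
  f_x(x, y) = 1 - 4*x, f_y(x, y) = 1 - 4*y.
  f_x(P) = 13, f_y(P) = -7 (gradient nonzero, so P is smooth).
Step 3: tangent line at P: 13·(x − -3) + -7·(y − 2) = 0.
Expanding: 13*x - 7*y + 53 = 0.


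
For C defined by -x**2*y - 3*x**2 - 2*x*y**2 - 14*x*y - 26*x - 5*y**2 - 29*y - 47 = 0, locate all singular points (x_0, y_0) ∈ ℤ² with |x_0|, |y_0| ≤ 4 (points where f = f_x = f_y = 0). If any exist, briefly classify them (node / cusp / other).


Singular points: {(-3, -2)}; classification: node.

Compute partial derivatives:
  f_x = -2*x*y - 6*x - 2*y**2 - 14*y - 26.
  f_y = -x**2 - 4*x*y - 14*x - 10*y - 29.
Scan x_0 ∈ {−4, ..., 4}. For each x_0, f_y(x_0, y) is a polynomial in y; find its integer roots y ∈ {−4, ..., 4}, then test f_x and f at those candidates.
  x = -4: f_y(-4, y) = 6*y + 11; no integer root y with |y| ≤ 4.
  x = -3: f_y(-3, y) = 2*y + 4; vanishes at y ∈ {-2}. (-3, -2): f_x = 0, f = 0 — SINGULAR.
  x = -2: f_y(-2, y) = -2*y - 5; no integer root y with |y| ≤ 4.
  x = -1: f_y(-1, y) = -6*y - 16; no integer root y with |y| ≤ 4.
  x = 0: f_y(0, y) = -10*y - 29; no integer root y with |y| ≤ 4.
  x = 1: f_y(1, y) = -14*y - 44; no integer root y with |y| ≤ 4.
  x = 2: f_y(2, y) = -18*y - 61; no integer root y with |y| ≤ 4.
  x = 3: f_y(3, y) = -22*y - 80; no integer root y with |y| ≤ 4.
  x = 4: f_y(4, y) = -26*y - 101; no integer root y with |y| ≤ 4.
Only singular point on the grid: (-3, -2).
Classify: substitute x = -3 + u, y = -2 + v and expand: f = -u**2*v - u**2 - 2*u*v**2 + v**2.
No constant or linear terms (consistent with a singular point). Quadratic part: -u**2 + v**2. Cubic part: -u**2*v - 2*u*v**2.
The quadratic part v**2 - u**2 = (v − u)(v + u) splits into two distinct linear factors, so there are two distinct tangent lines y − -2 = ±(x − -3) — this is a node (ordinary double point).
Classification: node.


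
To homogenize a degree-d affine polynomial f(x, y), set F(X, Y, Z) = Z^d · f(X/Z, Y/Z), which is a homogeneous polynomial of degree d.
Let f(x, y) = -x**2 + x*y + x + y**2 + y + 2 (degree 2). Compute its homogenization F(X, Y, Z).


F(X, Y, Z) = -X**2 + X*Y + X*Z + Y**2 + Y*Z + 2*Z**2

deg(f) = 2.
Substitute x = X/Z, y = Y/Z into f, then multiply by Z^2.
  monomial -1·x^2·y^0 ↦ -1·X^2·Y^0·Z^0.
  monomial 1·x^1·y^1 ↦ 1·X^1·Y^1·Z^0.
  monomial 1·x^1·y^0 ↦ 1·X^1·Y^0·Z^1.
  monomial 1·x^0·y^2 ↦ 1·X^0·Y^2·Z^0.
  monomial 1·x^0·y^1 ↦ 1·X^0·Y^1·Z^1.
  monomial 2·x^0·y^0 ↦ 2·X^0·Y^0·Z^2.
Collecting: F(X, Y, Z) = -X**2 + X*Y + X*Z + Y**2 + Y*Z + 2*Z**2.


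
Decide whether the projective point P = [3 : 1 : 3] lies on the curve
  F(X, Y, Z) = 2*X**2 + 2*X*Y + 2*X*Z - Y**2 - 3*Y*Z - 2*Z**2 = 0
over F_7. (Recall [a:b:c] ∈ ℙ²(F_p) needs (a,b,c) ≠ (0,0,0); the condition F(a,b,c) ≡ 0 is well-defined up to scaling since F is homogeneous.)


F(3,1,3) ≡ 0 (mod 7); P is on the curve.

Evaluate F(3, 1, 3) term-by-term (mod 7).
  2*X**2 ↦ 2·9·1·1 = 18
  2*X*Y ↦ 2·3·1·1 = 6
  2*X*Z ↦ 2·3·1·3 = 18
  -Y**2 ↦ -1·1·1·1 = -1
  -3*Y*Z ↦ -3·1·1·3 = -9
  -2*Z**2 ↦ -2·1·1·9 = -18
Sum: F(3, 1, 3) = (18) + (6) + (18) + (-1) + (-9) + (-18) = 14.
Reducing mod 7: 14 ≡ 0 (mod 7).
Since F(a, b, c) ≡ 0 (mod 7), P lies on the curve.


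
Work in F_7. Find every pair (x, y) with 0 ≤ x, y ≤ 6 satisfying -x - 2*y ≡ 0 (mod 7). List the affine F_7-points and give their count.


Affine F_7-points: {(0, 0), (1, 3), (2, 6), (3, 2), (4, 5), (5, 1), (6, 4)}; count = 7.

For each of the 49 pairs (x, y) ∈ F_7², evaluate f(x, y) mod 7. Record the zeros.
  x = 0: [0↦0, 1↦5, 2↦3, 3↦1, 4↦6, 5↦4, 6↦2]  zeros at y ∈ {0}
  x = 1: [0↦6, 1↦4, 2↦2, 3↦0, 4↦5, 5↦3, 6↦1]  zeros at y ∈ {3}
  x = 2: [0↦5, 1↦3, 2↦1, 3↦6, 4↦4, 5↦2, 6↦0]  zeros at y ∈ {6}
  x = 3: [0↦4, 1↦2, 2↦0, 3↦5, 4↦3, 5↦1, 6↦6]  zeros at y ∈ {2}
  x = 4: [0↦3, 1↦1, 2↦6, 3↦4, 4↦2, 5↦0, 6↦5]  zeros at y ∈ {5}
  x = 5: [0↦2, 1↦0, 2↦5, 3↦3, 4↦1, 5↦6, 6↦4]  zeros at y ∈ {1}
  x = 6: [0↦1, 1↦6, 2↦4, 3↦2, 4↦0, 5↦5, 6↦3]  zeros at y ∈ {4}
Collecting zeros: affine points = {(0, 0), (1, 3), (2, 6), (3, 2), (4, 5), (5, 1), (6, 4)}.
Total count |C(F_7)_aff| = 7.


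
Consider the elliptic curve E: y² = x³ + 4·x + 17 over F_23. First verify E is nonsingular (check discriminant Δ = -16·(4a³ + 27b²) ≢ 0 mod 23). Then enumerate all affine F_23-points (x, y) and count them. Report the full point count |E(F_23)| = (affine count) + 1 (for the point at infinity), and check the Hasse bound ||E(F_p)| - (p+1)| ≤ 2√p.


Affine points = {(5, 1), (5, 22), (6, 2), (6, 21), (8, 3), (8, 20), (9, 0), (11, 9), (11, 14), (13, 9), (13, 14), (15, 5), (15, 18), (19, 11), (19, 12), (20, 1), (20, 22), (21, 1), (21, 22), (22, 9), (22, 14)}; affine count = 21; |E(F_23)| = 22.

Discriminant check: Δ ∝ 4a³ + 27b² = 4·4³ + 27·17² = 4·64 + 27·289 ≡ 9 (mod 23). Nonzero ⇒ E is nonsingular.
For each x ∈ F_23, compute rhs = x³ + 4·x + 17 mod 23, then count y ∈ F_23 with y² ≡ rhs.
  x = 0: rhs = 17, matching y values: none (0 points).
  x = 1: rhs = 22, matching y values: none (0 points).
  x = 2: rhs = 10, matching y values: none (0 points).
  x = 3: rhs = 10, matching y values: none (0 points).
  x = 4: rhs = 5, matching y values: none (0 points).
  x = 5: rhs = 1, matching y values: 1, 22 (2 points).
  x = 6: rhs = 4, matching y values: 2, 21 (2 points).
  x = 7: rhs = 20, matching y values: none (0 points).
  x = 8: rhs = 9, matching y values: 3, 20 (2 points).
  x = 9: rhs = 0, matching y values: 0 (1 points).
  x = 10: rhs = 22, matching y values: none (0 points).
  x = 11: rhs = 12, matching y values: 9, 14 (2 points).
  x = 12: rhs = 22, matching y values: none (0 points).
  x = 13: rhs = 12, matching y values: 9, 14 (2 points).
  x = 14: rhs = 11, matching y values: none (0 points).
  x = 15: rhs = 2, matching y values: 5, 18 (2 points).
  x = 16: rhs = 14, matching y values: none (0 points).
  x = 17: rhs = 7, matching y values: none (0 points).
  x = 18: rhs = 10, matching y values: none (0 points).
  x = 19: rhs = 6, matching y values: 11, 12 (2 points).
  x = 20: rhs = 1, matching y values: 1, 22 (2 points).
  x = 21: rhs = 1, matching y values: 1, 22 (2 points).
  x = 22: rhs = 12, matching y values: 9, 14 (2 points).
Total affine count: 21.
Full point count |E(F_23)| = 21 + 1 = 22.
Hasse bound: |22 − (23+1)| = |-2| = 2 ≤ 2√23 ≈ 9.5917 ✓.


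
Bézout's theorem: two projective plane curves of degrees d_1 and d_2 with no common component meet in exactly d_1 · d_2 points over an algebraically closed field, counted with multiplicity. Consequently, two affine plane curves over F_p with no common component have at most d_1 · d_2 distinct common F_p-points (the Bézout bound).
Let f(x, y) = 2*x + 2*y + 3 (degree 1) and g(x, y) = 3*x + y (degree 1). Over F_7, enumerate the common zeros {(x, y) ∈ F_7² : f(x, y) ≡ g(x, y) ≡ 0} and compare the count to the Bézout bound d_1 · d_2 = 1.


Common zeros: {(6, 3)}; count = 1; Bézout bound = 1.

deg(f) = 1, deg(g) = 1, so Bézout bound = 1.
Scan x ∈ F_7. For each x, list the y ∈ F_7 with f(x, y) ≡ 0 and those with g(x, y) ≡ 0 (mod 7); the common zeros in that column are the intersection.
  x = 0: f ≡ 0 at y ∈ {2}; g ≡ 0 at y ∈ {0}; common: ∅.
  x = 1: f ≡ 0 at y ∈ {1}; g ≡ 0 at y ∈ {4}; common: ∅.
  x = 2: f ≡ 0 at y ∈ {0}; g ≡ 0 at y ∈ {1}; common: ∅.
  x = 3: f ≡ 0 at y ∈ {6}; g ≡ 0 at y ∈ {5}; common: ∅.
  x = 4: f ≡ 0 at y ∈ {5}; g ≡ 0 at y ∈ {2}; common: ∅.
  x = 5: f ≡ 0 at y ∈ {4}; g ≡ 0 at y ∈ {6}; common: ∅.
  x = 6: f ≡ 0 at y ∈ {3}; g ≡ 0 at y ∈ {3}; common: {3}.
Collecting: common zeros = {(6, 3)}, so the count is 1.
Comparison with the Bézout bound: 1 ≤ 1 = deg(f)·deg(g), as expected for curves with no common component (the bound is attained).


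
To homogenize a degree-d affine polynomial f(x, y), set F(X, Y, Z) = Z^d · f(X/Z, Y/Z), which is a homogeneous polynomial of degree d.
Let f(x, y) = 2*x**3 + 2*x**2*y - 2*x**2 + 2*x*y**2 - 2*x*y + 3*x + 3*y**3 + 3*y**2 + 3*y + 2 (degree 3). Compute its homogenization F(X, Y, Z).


F(X, Y, Z) = 2*X**3 + 2*X**2*Y - 2*X**2*Z + 2*X*Y**2 - 2*X*Y*Z + 3*X*Z**2 + 3*Y**3 + 3*Y**2*Z + 3*Y*Z**2 + 2*Z**3

deg(f) = 3.
Substitute x = X/Z, y = Y/Z into f, then multiply by Z^3.
  monomial 2·x^3·y^0 ↦ 2·X^3·Y^0·Z^0.
  monomial 2·x^2·y^1 ↦ 2·X^2·Y^1·Z^0.
  monomial -2·x^2·y^0 ↦ -2·X^2·Y^0·Z^1.
  monomial 2·x^1·y^2 ↦ 2·X^1·Y^2·Z^0.
  monomial -2·x^1·y^1 ↦ -2·X^1·Y^1·Z^1.
  monomial 3·x^1·y^0 ↦ 3·X^1·Y^0·Z^2.
  monomial 3·x^0·y^3 ↦ 3·X^0·Y^3·Z^0.
  monomial 3·x^0·y^2 ↦ 3·X^0·Y^2·Z^1.
  monomial 3·x^0·y^1 ↦ 3·X^0·Y^1·Z^2.
  monomial 2·x^0·y^0 ↦ 2·X^0·Y^0·Z^3.
Collecting: F(X, Y, Z) = 2*X**3 + 2*X**2*Y - 2*X**2*Z + 2*X*Y**2 - 2*X*Y*Z + 3*X*Z**2 + 3*Y**3 + 3*Y**2*Z + 3*Y*Z**2 + 2*Z**3.


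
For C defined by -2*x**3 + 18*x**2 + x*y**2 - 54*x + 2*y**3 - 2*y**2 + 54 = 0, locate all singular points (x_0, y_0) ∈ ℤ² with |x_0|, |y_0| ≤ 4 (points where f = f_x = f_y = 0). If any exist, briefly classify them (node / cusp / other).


Singular points: {(3, 0)}; classification: cusp.

Compute partial derivatives:
  f_x = -6*x**2 + 36*x + y**2 - 54.
  f_y = 2*x*y + 6*y**2 - 4*y.
Scan x_0 ∈ {−4, ..., 4}. For each x_0, f_y(x_0, y) is a polynomial in y; find its integer roots y ∈ {−4, ..., 4}, then test f_x and f at those candidates.
  x = -4: f_y(-4, y) = 6*y**2 - 12*y; vanishes at y ∈ {0, 2}. (-4, 0): f_x = -294 ≠ 0; (-4, 2): f_x = -290 ≠ 0.
  x = -3: f_y(-3, y) = 6*y**2 - 10*y; vanishes at y ∈ {0}. (-3, 0): f_x = -216 ≠ 0.
  x = -2: f_y(-2, y) = 6*y**2 - 8*y; vanishes at y ∈ {0}. (-2, 0): f_x = -150 ≠ 0.
  x = -1: f_y(-1, y) = 6*y**2 - 6*y; vanishes at y ∈ {0, 1}. (-1, 0): f_x = -96 ≠ 0; (-1, 1): f_x = -95 ≠ 0.
  x = 0: f_y(0, y) = 6*y**2 - 4*y; vanishes at y ∈ {0}. (0, 0): f_x = -54 ≠ 0.
  x = 1: f_y(1, y) = 6*y**2 - 2*y; vanishes at y ∈ {0}. (1, 0): f_x = -24 ≠ 0.
  x = 2: f_y(2, y) = 6*y**2; vanishes at y ∈ {0}. (2, 0): f_x = -6 ≠ 0.
  x = 3: f_y(3, y) = 6*y**2 + 2*y; vanishes at y ∈ {0}. (3, 0): f_x = 0, f = 0 — SINGULAR.
  x = 4: f_y(4, y) = 6*y**2 + 4*y; vanishes at y ∈ {0}. (4, 0): f_x = -6 ≠ 0.
Only singular point on the grid: (3, 0).
Classify: substitute x = 3 + u, y = 0 + v and expand: f = -2*u**3 + u*v**2 + 2*v**3 + v**2.
No constant or linear terms (consistent with a singular point). Quadratic part: v**2. Cubic part: -2*u**3 + u*v**2 + 2*v**3.
The quadratic part v**2 is a perfect square, so there is a single (double) tangent line v = 0, i.e. y = 0. Restricting the cubic part to that line (v = 0) leaves -2*u**3 ≠ 0, so f is not divisible by v and the branch is v² ≈ 2*u**3 to lowest order — this is a cusp.
Classification: cusp.


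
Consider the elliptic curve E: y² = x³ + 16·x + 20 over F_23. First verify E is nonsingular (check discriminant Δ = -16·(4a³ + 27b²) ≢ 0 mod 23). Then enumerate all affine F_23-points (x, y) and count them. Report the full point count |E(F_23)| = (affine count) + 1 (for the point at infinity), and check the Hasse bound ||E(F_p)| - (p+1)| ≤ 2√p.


Affine points = {(3, 7), (3, 16), (5, 8), (5, 15), (8, 4), (8, 19), (11, 3), (11, 20), (12, 10), (12, 13), (15, 1), (15, 22), (16, 5), (16, 18), (21, 7), (21, 16), (22, 7), (22, 16)}; affine count = 18; |E(F_23)| = 19.

Discriminant check: Δ ∝ 4a³ + 27b² = 4·16³ + 27·20² = 4·4096 + 27·400 ≡ 21 (mod 23). Nonzero ⇒ E is nonsingular.
For each x ∈ F_23, compute rhs = x³ + 16·x + 20 mod 23, then count y ∈ F_23 with y² ≡ rhs.
  x = 0: rhs = 20, matching y values: none (0 points).
  x = 1: rhs = 14, matching y values: none (0 points).
  x = 2: rhs = 14, matching y values: none (0 points).
  x = 3: rhs = 3, matching y values: 7, 16 (2 points).
  x = 4: rhs = 10, matching y values: none (0 points).
  x = 5: rhs = 18, matching y values: 8, 15 (2 points).
  x = 6: rhs = 10, matching y values: none (0 points).
  x = 7: rhs = 15, matching y values: none (0 points).
  x = 8: rhs = 16, matching y values: 4, 19 (2 points).
  x = 9: rhs = 19, matching y values: none (0 points).
  x = 10: rhs = 7, matching y values: none (0 points).
  x = 11: rhs = 9, matching y values: 3, 20 (2 points).
  x = 12: rhs = 8, matching y values: 10, 13 (2 points).
  x = 13: rhs = 10, matching y values: none (0 points).
  x = 14: rhs = 21, matching y values: none (0 points).
  x = 15: rhs = 1, matching y values: 1, 22 (2 points).
  x = 16: rhs = 2, matching y values: 5, 18 (2 points).
  x = 17: rhs = 7, matching y values: none (0 points).
  x = 18: rhs = 22, matching y values: none (0 points).
  x = 19: rhs = 7, matching y values: none (0 points).
  x = 20: rhs = 14, matching y values: none (0 points).
  x = 21: rhs = 3, matching y values: 7, 16 (2 points).
  x = 22: rhs = 3, matching y values: 7, 16 (2 points).
Total affine count: 18.
Full point count |E(F_23)| = 18 + 1 = 19.
Hasse bound: |19 − (23+1)| = |-5| = 5 ≤ 2√23 ≈ 9.5917 ✓.


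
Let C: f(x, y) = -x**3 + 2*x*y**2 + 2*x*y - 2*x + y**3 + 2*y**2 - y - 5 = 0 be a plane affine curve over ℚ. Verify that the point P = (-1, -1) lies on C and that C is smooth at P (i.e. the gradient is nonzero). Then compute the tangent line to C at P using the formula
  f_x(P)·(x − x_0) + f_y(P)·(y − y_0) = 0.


Tangent line at P: -5*x - 5 = 0.

Step 1: f(-1, -1) = 0, so P lies on C.
Step 2: partial derivatives
  f_x(x, y) = -3*x**2 + 2*y**2 + 2*y - 2, f_y(x, y) = 4*x*y + 2*x + 3*y**2 + 4*y - 1.
  f_x(P) = -5, f_y(P) = 0 (gradient nonzero, so P is smooth).
Step 3: tangent line at P: -5·(x − -1) + 0·(y − -1) = 0.
Expanding: -5*x - 5 = 0.


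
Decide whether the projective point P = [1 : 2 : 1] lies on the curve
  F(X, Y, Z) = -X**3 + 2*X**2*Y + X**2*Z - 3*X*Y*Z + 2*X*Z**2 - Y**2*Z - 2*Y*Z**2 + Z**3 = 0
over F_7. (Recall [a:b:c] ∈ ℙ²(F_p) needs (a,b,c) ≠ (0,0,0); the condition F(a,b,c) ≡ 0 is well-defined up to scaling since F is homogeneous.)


F(1,2,1) ≡ 0 (mod 7); P is on the curve.

Evaluate F(1, 2, 1) term-by-term (mod 7).
  -X**3 ↦ -1·1·1·1 = -1
  2*X**2*Y ↦ 2·1·2·1 = 4
  X**2*Z ↦ 1·1·1·1 = 1
  -3*X*Y*Z ↦ -3·1·2·1 = -6
  2*X*Z**2 ↦ 2·1·1·1 = 2
  -Y**2*Z ↦ -1·1·4·1 = -4
  -2*Y*Z**2 ↦ -2·1·2·1 = -4
  Z**3 ↦ 1·1·1·1 = 1
Sum: F(1, 2, 1) = (-1) + (4) + (1) + (-6) + (2) + (-4) + (-4) + (1) = -7.
Reducing mod 7: -7 ≡ 0 (mod 7).
Since F(a, b, c) ≡ 0 (mod 7), P lies on the curve.


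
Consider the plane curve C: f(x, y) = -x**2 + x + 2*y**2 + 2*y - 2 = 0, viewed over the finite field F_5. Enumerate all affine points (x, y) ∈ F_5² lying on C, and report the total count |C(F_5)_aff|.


Affine F_5-points: {(0, 2), (1, 2), (2, 1), (2, 3), (4, 1), (4, 3)}; count = 6.

For each of the 25 pairs (x, y) ∈ F_5², evaluate f(x, y) mod 5. Record the zeros.
  x = 0: [0↦3, 1↦2, 2↦0, 3↦2, 4↦3]  zeros at y ∈ {2}
  x = 1: [0↦3, 1↦2, 2↦0, 3↦2, 4↦3]  zeros at y ∈ {2}
  x = 2: [0↦1, 1↦0, 2↦3, 3↦0, 4↦1]  zeros at y ∈ {1, 3}
  x = 3: [0↦2, 1↦1, 2↦4, 3↦1, 4↦2]  zeros at y ∈ ∅
  x = 4: [0↦1, 1↦0, 2↦3, 3↦0, 4↦1]  zeros at y ∈ {1, 3}
Collecting zeros: affine points = {(0, 2), (1, 2), (2, 1), (2, 3), (4, 1), (4, 3)}.
Total count |C(F_5)_aff| = 6.


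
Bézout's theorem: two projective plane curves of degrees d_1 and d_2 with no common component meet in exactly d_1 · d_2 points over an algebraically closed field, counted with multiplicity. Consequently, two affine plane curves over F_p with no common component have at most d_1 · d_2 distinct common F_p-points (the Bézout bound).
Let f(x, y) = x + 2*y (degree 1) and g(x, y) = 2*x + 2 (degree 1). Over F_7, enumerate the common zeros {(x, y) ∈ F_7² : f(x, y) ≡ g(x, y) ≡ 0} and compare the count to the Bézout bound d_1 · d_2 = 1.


Common zeros: {(6, 4)}; count = 1; Bézout bound = 1.

deg(f) = 1, deg(g) = 1, so Bézout bound = 1.
Scan x ∈ F_7. For each x, list the y ∈ F_7 with f(x, y) ≡ 0 and those with g(x, y) ≡ 0 (mod 7); the common zeros in that column are the intersection.
  x = 0: f ≡ 0 at y ∈ {0}; g ≡ 0 at y ∈ ∅; common: ∅.
  x = 1: f ≡ 0 at y ∈ {3}; g ≡ 0 at y ∈ ∅; common: ∅.
  x = 2: f ≡ 0 at y ∈ {6}; g ≡ 0 at y ∈ ∅; common: ∅.
  x = 3: f ≡ 0 at y ∈ {2}; g ≡ 0 at y ∈ ∅; common: ∅.
  x = 4: f ≡ 0 at y ∈ {5}; g ≡ 0 at y ∈ ∅; common: ∅.
  x = 5: f ≡ 0 at y ∈ {1}; g ≡ 0 at y ∈ ∅; common: ∅.
  x = 6: f ≡ 0 at y ∈ {4}; g ≡ 0 at y ∈ {0, 1, 2, 3, 4, 5, 6}; common: {4}.
Collecting: common zeros = {(6, 4)}, so the count is 1.
Comparison with the Bézout bound: 1 ≤ 1 = deg(f)·deg(g), as expected for curves with no common component (the bound is attained).


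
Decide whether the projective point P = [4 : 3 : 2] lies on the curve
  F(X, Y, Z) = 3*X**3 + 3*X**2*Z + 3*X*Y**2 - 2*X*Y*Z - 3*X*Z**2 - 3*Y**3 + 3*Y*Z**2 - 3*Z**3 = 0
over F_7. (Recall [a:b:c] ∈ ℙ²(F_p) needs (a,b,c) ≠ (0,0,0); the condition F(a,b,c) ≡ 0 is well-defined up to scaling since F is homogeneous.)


F(4,3,2) ≡ 0 (mod 7); P is on the curve.

Evaluate F(4, 3, 2) term-by-term (mod 7).
  3*X**3 ↦ 3·64·1·1 = 192
  3*X**2*Z ↦ 3·16·1·2 = 96
  3*X*Y**2 ↦ 3·4·9·1 = 108
  -2*X*Y*Z ↦ -2·4·3·2 = -48
  -3*X*Z**2 ↦ -3·4·1·4 = -48
  -3*Y**3 ↦ -3·1·27·1 = -81
  3*Y*Z**2 ↦ 3·1·3·4 = 36
  -3*Z**3 ↦ -3·1·1·8 = -24
Sum: F(4, 3, 2) = (192) + (96) + (108) + (-48) + (-48) + (-81) + (36) + (-24) = 231.
Reducing mod 7: 231 ≡ 0 (mod 7).
Since F(a, b, c) ≡ 0 (mod 7), P lies on the curve.


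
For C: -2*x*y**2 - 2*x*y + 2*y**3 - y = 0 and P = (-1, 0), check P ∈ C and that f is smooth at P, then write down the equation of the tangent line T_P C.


Tangent line at P: y = 0.

Step 1: f(-1, 0) = 0, so P lies on C.
Step 2: partial derivatives
  f_x(x, y) = -2*y**2 - 2*y, f_y(x, y) = -4*x*y - 2*x + 6*y**2 - 1.
  f_x(P) = 0, f_y(P) = 1 (gradient nonzero, so P is smooth).
Step 3: tangent line at P: 0·(x − -1) + 1·(y − 0) = 0.
Expanding: y = 0.


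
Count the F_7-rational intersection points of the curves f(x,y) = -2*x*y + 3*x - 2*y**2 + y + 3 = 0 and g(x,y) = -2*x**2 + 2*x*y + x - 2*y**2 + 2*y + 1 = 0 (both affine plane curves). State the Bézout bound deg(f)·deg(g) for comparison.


Common zeros: ∅; count = 0; Bézout bound = 4.

deg(f) = 2, deg(g) = 2, so Bézout bound = 4.
Scan x ∈ F_7. For each x, list the y ∈ F_7 with f(x, y) ≡ 0 and those with g(x, y) ≡ 0 (mod 7); the common zeros in that column are the intersection.
  x = 0: f ≡ 0 at y ∈ {5, 6}; g ≡ 0 at y ∈ ∅; common: ∅.
  x = 1: f ≡ 0 at y ∈ {5}; g ≡ 0 at y ∈ {0, 2}; common: ∅.
  x = 2: f ≡ 0 at y ∈ {4, 5}; g ≡ 0 at y ∈ ∅; common: ∅.
  x = 3: f ≡ 0 at y ∈ {3, 5}; g ≡ 0 at y ∈ {0, 4}; common: ∅.
  x = 4: f ≡ 0 at y ∈ {2, 5}; g ≡ 0 at y ∈ ∅; common: ∅.
  x = 5: f ≡ 0 at y ∈ {1, 5}; g ≡ 0 at y ∈ {2, 4}; common: ∅.
  x = 6: f ≡ 0 at y ∈ {0, 5}; g ≡ 0 at y ∈ ∅; common: ∅.
Collecting: common zeros = ∅, so the count is 0.
Comparison with the Bézout bound: 0 ≤ 4 = deg(f)·deg(g), as expected for curves with no common component (the affine F_7-count falls short of the bound because intersections may lie at infinity, over extension fields, or carry multiplicity).


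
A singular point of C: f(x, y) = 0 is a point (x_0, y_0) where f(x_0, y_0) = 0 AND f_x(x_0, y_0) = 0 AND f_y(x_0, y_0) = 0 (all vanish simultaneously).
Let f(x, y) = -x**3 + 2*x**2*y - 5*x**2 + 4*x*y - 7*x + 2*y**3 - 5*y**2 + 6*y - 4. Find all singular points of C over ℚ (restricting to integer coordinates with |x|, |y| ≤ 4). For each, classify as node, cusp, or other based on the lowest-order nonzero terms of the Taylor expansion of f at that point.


Singular points: {(-1, 1)}; classification: cusp.

Compute partial derivatives:
  f_x = -3*x**2 + 4*x*y - 10*x + 4*y - 7.
  f_y = 2*x**2 + 4*x + 6*y**2 - 10*y + 6.
Scan x_0 ∈ {−4, ..., 4}. For each x_0, f_y(x_0, y) is a polynomial in y; find its integer roots y ∈ {−4, ..., 4}, then test f_x and f at those candidates.
  x = -4: f_y(-4, y) = 6*y**2 - 10*y + 22; no integer root y with |y| ≤ 4.
  x = -3: f_y(-3, y) = 6*y**2 - 10*y + 12; no integer root y with |y| ≤ 4.
  x = -2: f_y(-2, y) = 6*y**2 - 10*y + 6; no integer root y with |y| ≤ 4.
  x = -1: f_y(-1, y) = 6*y**2 - 10*y + 4; vanishes at y ∈ {1}. (-1, 1): f_x = 0, f = 0 — SINGULAR.
  x = 0: f_y(0, y) = 6*y**2 - 10*y + 6; no integer root y with |y| ≤ 4.
  x = 1: f_y(1, y) = 6*y**2 - 10*y + 12; no integer root y with |y| ≤ 4.
  x = 2: f_y(2, y) = 6*y**2 - 10*y + 22; no integer root y with |y| ≤ 4.
  x = 3: f_y(3, y) = 6*y**2 - 10*y + 36; no integer root y with |y| ≤ 4.
  x = 4: f_y(4, y) = 6*y**2 - 10*y + 54; no integer root y with |y| ≤ 4.
Only singular point on the grid: (-1, 1).
Classify: substitute x = -1 + u, y = 1 + v and expand: f = -u**3 + 2*u**2*v + 2*v**3 + v**2.
No constant or linear terms (consistent with a singular point). Quadratic part: v**2. Cubic part: -u**3 + 2*u**2*v + 2*v**3.
The quadratic part v**2 is a perfect square, so there is a single (double) tangent line v = 0, i.e. y = 1. Restricting the cubic part to that line (v = 0) leaves -u**3 ≠ 0, so f is not divisible by v and the branch is v² ≈ u**3 to lowest order — this is a cusp.
Classification: cusp.


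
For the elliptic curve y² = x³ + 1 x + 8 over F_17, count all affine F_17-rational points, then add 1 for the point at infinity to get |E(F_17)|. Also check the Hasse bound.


Affine points = {(0, 5), (0, 12), (2, 1), (2, 16), (3, 2), (3, 15), (4, 5), (4, 12), (5, 6), (5, 11), (6, 3), (6, 14), (7, 1), (7, 16), (8, 1), (8, 16), (9, 7), (9, 10), (10, 7), (10, 10), (13, 5), (13, 12), (15, 7), (15, 10)}; affine count = 24; |E(F_17)| = 25.

Discriminant check: Δ ∝ 4a³ + 27b² = 4·1³ + 27·8² = 4·1 + 27·64 ≡ 15 (mod 17). Nonzero ⇒ E is nonsingular.
For each x ∈ F_17, compute rhs = x³ + 1·x + 8 mod 17, then count y ∈ F_17 with y² ≡ rhs.
  x = 0: rhs = 8, matching y values: 5, 12 (2 points).
  x = 1: rhs = 10, matching y values: none (0 points).
  x = 2: rhs = 1, matching y values: 1, 16 (2 points).
  x = 3: rhs = 4, matching y values: 2, 15 (2 points).
  x = 4: rhs = 8, matching y values: 5, 12 (2 points).
  x = 5: rhs = 2, matching y values: 6, 11 (2 points).
  x = 6: rhs = 9, matching y values: 3, 14 (2 points).
  x = 7: rhs = 1, matching y values: 1, 16 (2 points).
  x = 8: rhs = 1, matching y values: 1, 16 (2 points).
  x = 9: rhs = 15, matching y values: 7, 10 (2 points).
  x = 10: rhs = 15, matching y values: 7, 10 (2 points).
  x = 11: rhs = 7, matching y values: none (0 points).
  x = 12: rhs = 14, matching y values: none (0 points).
  x = 13: rhs = 8, matching y values: 5, 12 (2 points).
  x = 14: rhs = 12, matching y values: none (0 points).
  x = 15: rhs = 15, matching y values: 7, 10 (2 points).
  x = 16: rhs = 6, matching y values: none (0 points).
Total affine count: 24.
Full point count |E(F_17)| = 24 + 1 = 25.
Hasse bound: |25 − (17+1)| = |7| = 7 ≤ 2√17 ≈ 8.2462 ✓.


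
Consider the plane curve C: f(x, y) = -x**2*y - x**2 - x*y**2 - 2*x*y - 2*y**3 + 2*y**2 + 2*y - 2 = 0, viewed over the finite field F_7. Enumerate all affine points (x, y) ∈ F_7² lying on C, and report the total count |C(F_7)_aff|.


Affine F_7-points: {(0, 1), (0, 6), (1, 4), (2, 1), (4, 4), (6, 3)}; count = 6.

For each of the 49 pairs (x, y) ∈ F_7², evaluate f(x, y) mod 7. Record the zeros.
  x = 0: [0↦5, 1↦0, 2↦1, 3↦3, 4↦1, 5↦4, 6↦0]  zeros at y ∈ {1, 6}
  x = 1: [0↦4, 1↦2, 2↦4, 3↦5, 4↦0, 5↦5, 6↦1]  zeros at y ∈ {4}
  x = 2: [0↦1, 1↦0, 2↦1, 3↦6, 4↦3, 5↦1, 6↦2]  zeros at y ∈ {1}
  x = 3: [0↦3, 1↦1, 2↦6, 3↦6, 4↦3, 5↦6, 6↦3]  zeros at y ∈ ∅
  x = 4: [0↦3, 1↦5, 2↦5, 3↦5, 4↦0, 5↦6, 6↦4]  zeros at y ∈ {4}
  x = 5: [0↦1, 1↦5, 2↦5, 3↦3, 4↦1, 5↦1, 6↦5]  zeros at y ∈ ∅
  x = 6: [0↦4, 1↦1, 2↦6, 3↦0, 4↦6, 5↦5, 6↦6]  zeros at y ∈ {3}
Collecting zeros: affine points = {(0, 1), (0, 6), (1, 4), (2, 1), (4, 4), (6, 3)}.
Total count |C(F_7)_aff| = 6.


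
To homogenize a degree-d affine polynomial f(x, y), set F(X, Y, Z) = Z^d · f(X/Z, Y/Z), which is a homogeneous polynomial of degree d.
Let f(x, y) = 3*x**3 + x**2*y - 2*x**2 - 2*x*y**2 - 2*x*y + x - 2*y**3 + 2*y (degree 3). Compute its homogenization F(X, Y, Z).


F(X, Y, Z) = 3*X**3 + X**2*Y - 2*X**2*Z - 2*X*Y**2 - 2*X*Y*Z + X*Z**2 - 2*Y**3 + 2*Y*Z**2

deg(f) = 3.
Substitute x = X/Z, y = Y/Z into f, then multiply by Z^3.
  monomial 3·x^3·y^0 ↦ 3·X^3·Y^0·Z^0.
  monomial 1·x^2·y^1 ↦ 1·X^2·Y^1·Z^0.
  monomial -2·x^2·y^0 ↦ -2·X^2·Y^0·Z^1.
  monomial -2·x^1·y^2 ↦ -2·X^1·Y^2·Z^0.
  monomial -2·x^1·y^1 ↦ -2·X^1·Y^1·Z^1.
  monomial 1·x^1·y^0 ↦ 1·X^1·Y^0·Z^2.
  monomial -2·x^0·y^3 ↦ -2·X^0·Y^3·Z^0.
  monomial 2·x^0·y^1 ↦ 2·X^0·Y^1·Z^2.
Collecting: F(X, Y, Z) = 3*X**3 + X**2*Y - 2*X**2*Z - 2*X*Y**2 - 2*X*Y*Z + X*Z**2 - 2*Y**3 + 2*Y*Z**2.


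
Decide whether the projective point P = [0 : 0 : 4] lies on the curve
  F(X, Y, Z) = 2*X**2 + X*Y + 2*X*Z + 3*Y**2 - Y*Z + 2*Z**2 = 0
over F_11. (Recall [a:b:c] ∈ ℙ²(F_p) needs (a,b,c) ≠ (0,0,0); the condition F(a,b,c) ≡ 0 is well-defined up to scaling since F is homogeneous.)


F(0,0,4) ≡ 10 (mod 11); P is NOT on the curve.

Evaluate F(0, 0, 4) term-by-term (mod 11).
  2*X**2 ↦ 2·0·1·1 = 0
  X*Y ↦ 1·0·0·1 = 0
  2*X*Z ↦ 2·0·1·4 = 0
  3*Y**2 ↦ 3·1·0·1 = 0
  -Y*Z ↦ -1·1·0·4 = 0
  2*Z**2 ↦ 2·1·1·16 = 32
Sum: F(0, 0, 4) = (0) + (0) + (0) + (0) + (0) + (32) = 32.
Reducing mod 11: 32 ≡ 10 (mod 11).
Since F(a, b, c) ≡ 10 ≠ 0 (mod 11), P does NOT lie on the curve.


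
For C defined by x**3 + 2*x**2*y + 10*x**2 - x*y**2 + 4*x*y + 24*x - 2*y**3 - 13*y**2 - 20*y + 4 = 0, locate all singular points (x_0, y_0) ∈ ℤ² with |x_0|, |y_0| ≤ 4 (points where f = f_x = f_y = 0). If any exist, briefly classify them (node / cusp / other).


Singular points: {(-2, -2)}; classification: cusp.

Compute partial derivatives:
  f_x = 3*x**2 + 4*x*y + 20*x - y**2 + 4*y + 24.
  f_y = 2*x**2 - 2*x*y + 4*x - 6*y**2 - 26*y - 20.
Scan x_0 ∈ {−4, ..., 4}. For each x_0, f_y(x_0, y) is a polynomial in y; find its integer roots y ∈ {−4, ..., 4}, then test f_x and f at those candidates.
  x = -4: f_y(-4, y) = -6*y**2 - 18*y - 4; no integer root y with |y| ≤ 4.
  x = -3: f_y(-3, y) = -6*y**2 - 20*y - 14; vanishes at y ∈ {-1}. (-3, -1): f_x = -2 ≠ 0.
  x = -2: f_y(-2, y) = -6*y**2 - 22*y - 20; vanishes at y ∈ {-2}. (-2, -2): f_x = 0, f = 0 — SINGULAR.
  x = -1: f_y(-1, y) = -6*y**2 - 24*y - 22; no integer root y with |y| ≤ 4.
  x = 0: f_y(0, y) = -6*y**2 - 26*y - 20; vanishes at y ∈ {-1}. (0, -1): f_x = 19 ≠ 0.
  x = 1: f_y(1, y) = -6*y**2 - 28*y - 14; no integer root y with |y| ≤ 4.
  x = 2: f_y(2, y) = -6*y**2 - 30*y - 4; no integer root y with |y| ≤ 4.
  x = 3: f_y(3, y) = -6*y**2 - 32*y + 10; no integer root y with |y| ≤ 4.
  x = 4: f_y(4, y) = -6*y**2 - 34*y + 28; no integer root y with |y| ≤ 4.
Only singular point on the grid: (-2, -2).
Classify: substitute x = -2 + u, y = -2 + v and expand: f = u**3 + 2*u**2*v - u*v**2 - 2*v**3 + v**2.
No constant or linear terms (consistent with a singular point). Quadratic part: v**2. Cubic part: u**3 + 2*u**2*v - u*v**2 - 2*v**3.
The quadratic part v**2 is a perfect square, so there is a single (double) tangent line v = 0, i.e. y = -2. Restricting the cubic part to that line (v = 0) leaves u**3 ≠ 0, so f is not divisible by v and the branch is v² ≈ -u**3 to lowest order — this is a cusp.
Classification: cusp.


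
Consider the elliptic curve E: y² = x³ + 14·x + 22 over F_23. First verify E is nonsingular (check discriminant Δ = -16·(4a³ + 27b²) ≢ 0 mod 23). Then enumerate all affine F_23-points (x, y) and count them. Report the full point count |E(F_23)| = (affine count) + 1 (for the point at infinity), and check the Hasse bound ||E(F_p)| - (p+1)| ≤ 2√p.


Affine points = {(2, 9), (2, 14), (4, 2), (4, 21), (6, 0), (7, 7), (7, 16), (8, 5), (8, 18), (9, 7), (9, 16), (10, 9), (10, 14), (11, 9), (11, 14), (12, 3), (12, 20), (13, 3), (13, 20), (14, 8), (14, 15), (16, 8), (16, 15), (21, 3), (21, 20)}; affine count = 25; |E(F_23)| = 26.

Discriminant check: Δ ∝ 4a³ + 27b² = 4·14³ + 27·22² = 4·2744 + 27·484 ≡ 9 (mod 23). Nonzero ⇒ E is nonsingular.
For each x ∈ F_23, compute rhs = x³ + 14·x + 22 mod 23, then count y ∈ F_23 with y² ≡ rhs.
  x = 0: rhs = 22, matching y values: none (0 points).
  x = 1: rhs = 14, matching y values: none (0 points).
  x = 2: rhs = 12, matching y values: 9, 14 (2 points).
  x = 3: rhs = 22, matching y values: none (0 points).
  x = 4: rhs = 4, matching y values: 2, 21 (2 points).
  x = 5: rhs = 10, matching y values: none (0 points).
  x = 6: rhs = 0, matching y values: 0 (1 points).
  x = 7: rhs = 3, matching y values: 7, 16 (2 points).
  x = 8: rhs = 2, matching y values: 5, 18 (2 points).
  x = 9: rhs = 3, matching y values: 7, 16 (2 points).
  x = 10: rhs = 12, matching y values: 9, 14 (2 points).
  x = 11: rhs = 12, matching y values: 9, 14 (2 points).
  x = 12: rhs = 9, matching y values: 3, 20 (2 points).
  x = 13: rhs = 9, matching y values: 3, 20 (2 points).
  x = 14: rhs = 18, matching y values: 8, 15 (2 points).
  x = 15: rhs = 19, matching y values: none (0 points).
  x = 16: rhs = 18, matching y values: 8, 15 (2 points).
  x = 17: rhs = 21, matching y values: none (0 points).
  x = 18: rhs = 11, matching y values: none (0 points).
  x = 19: rhs = 17, matching y values: none (0 points).
  x = 20: rhs = 22, matching y values: none (0 points).
  x = 21: rhs = 9, matching y values: 3, 20 (2 points).
  x = 22: rhs = 7, matching y values: none (0 points).
Total affine count: 25.
Full point count |E(F_23)| = 25 + 1 = 26.
Hasse bound: |26 − (23+1)| = |2| = 2 ≤ 2√23 ≈ 9.5917 ✓.


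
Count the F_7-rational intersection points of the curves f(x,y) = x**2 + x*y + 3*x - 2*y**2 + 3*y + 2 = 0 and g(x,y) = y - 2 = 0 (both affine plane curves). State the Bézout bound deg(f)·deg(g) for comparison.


Common zeros: {(0, 2), (2, 2)}; count = 2; Bézout bound = 2.

deg(f) = 2, deg(g) = 1, so Bézout bound = 2.
Scan x ∈ F_7. For each x, list the y ∈ F_7 with f(x, y) ≡ 0 and those with g(x, y) ≡ 0 (mod 7); the common zeros in that column are the intersection.
  x = 0: f ≡ 0 at y ∈ {2, 3}; g ≡ 0 at y ∈ {2}; common: {2}.
  x = 1: f ≡ 0 at y ∈ {3, 6}; g ≡ 0 at y ∈ {2}; common: ∅.
  x = 2: f ≡ 0 at y ∈ {2, 4}; g ≡ 0 at y ∈ {2}; common: {2}.
  x = 3: f ≡ 0 at y ∈ {5}; g ≡ 0 at y ∈ {2}; common: ∅.
  x = 4: f ≡ 0 at y ∈ {1, 6}; g ≡ 0 at y ∈ {2}; common: ∅.
  x = 5: f ≡ 0 at y ∈ {0, 4}; g ≡ 0 at y ∈ {2}; common: ∅.
  x = 6: f ≡ 0 at y ∈ {0, 1}; g ≡ 0 at y ∈ {2}; common: ∅.
Collecting: common zeros = {(0, 2), (2, 2)}, so the count is 2.
Comparison with the Bézout bound: 2 ≤ 2 = deg(f)·deg(g), as expected for curves with no common component (the bound is attained).


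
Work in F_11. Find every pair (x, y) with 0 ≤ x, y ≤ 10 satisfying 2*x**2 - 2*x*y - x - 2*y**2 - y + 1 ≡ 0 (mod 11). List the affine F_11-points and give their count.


Affine F_11-points: {(0, 6), (0, 10), (1, 6), (1, 9), (2, 1), (2, 2), (3, 4), (3, 9), (4, 5), (4, 7), (5, 1), (5, 10), (6, 2), (6, 8), (7, 4), (7, 5), (8, 0), (8, 8), (9, 0), (9, 7), (10, 3)}; count = 21.

For each of the 121 pairs (x, y) ∈ F_11², evaluate f(x, y) mod 11. Record the zeros.
  x = 0: [0↦1, 1↦9, 2↦2, 3↦2, 4↦9, 5↦1, 6↦0, 7↦6, 8↦8, 9↦6, 10↦0]  zeros at y ∈ {6, 10}
  x = 1: [0↦2, 1↦8, 2↦10, 3↦8, 4↦2, 5↦3, 6↦0, 7↦4, 8↦4, 9↦0, 10↦3]  zeros at y ∈ {6, 9}
  x = 2: [0↦7, 1↦0, 2↦0, 3↦7, 4↦10, 5↦9, 6↦4, 7↦6, 8↦4, 9↦9, 10↦10]  zeros at y ∈ {1, 2}
  x = 3: [0↦5, 1↦7, 2↦5, 3↦10, 4↦0, 5↦8, 6↦1, 7↦1, 8↦8, 9↦0, 10↦10]  zeros at y ∈ {4, 9}
  x = 4: [0↦7, 1↦7, 2↦3, 3↦6, 4↦5, 5↦0, 6↦2, 7↦0, 8↦5, 9↦6, 10↦3]  zeros at y ∈ {5, 7}
  x = 5: [0↦2, 1↦0, 2↦5, 3↦6, 4↦3, 5↦7, 6↦7, 7↦3, 8↦6, 9↦5, 10↦0]  zeros at y ∈ {1, 10}
  x = 6: [0↦1, 1↦8, 2↦0, 3↦10, 4↦5, 5↦7, 6↦5, 7↦10, 8↦0, 9↦8, 10↦1]  zeros at y ∈ {2, 8}
  x = 7: [0↦4, 1↦9, 2↦10, 3↦7, 4↦0, 5↦0, 6↦7, 7↦10, 8↦9, 9↦4, 10↦6]  zeros at y ∈ {4, 5}
  x = 8: [0↦0, 1↦3, 2↦2, 3↦8, 4↦10, 5↦8, 6↦2, 7↦3, 8↦0, 9↦4, 10↦4]  zeros at y ∈ {0, 8}
  x = 9: [0↦0, 1↦1, 2↦9, 3↦2, 4↦2, 5↦9, 6↦1, 7↦0, 8↦6, 9↦8, 10↦6]  zeros at y ∈ {0, 7}
  x = 10: [0↦4, 1↦3, 2↦9, 3↦0, 4↦9, 5↦3, 6↦4, 7↦1, 8↦5, 9↦5, 10↦1]  zeros at y ∈ {3}
Collecting zeros: affine points = {(0, 6), (0, 10), (1, 6), (1, 9), (2, 1), (2, 2), (3, 4), (3, 9), (4, 5), (4, 7), (5, 1), (5, 10), (6, 2), (6, 8), (7, 4), (7, 5), (8, 0), (8, 8), (9, 0), (9, 7), (10, 3)}.
Total count |C(F_11)_aff| = 21.
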